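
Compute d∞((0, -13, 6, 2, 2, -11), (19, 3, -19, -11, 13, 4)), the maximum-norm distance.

max(|x_i - y_i|) = max(|0 - 19|, |-13 - 3|, |6 - (-19)|, |2 - (-11)|, |2 - 13|, |-11 - 4|) = max(19, 16, 25, 13, 11, 15) = 25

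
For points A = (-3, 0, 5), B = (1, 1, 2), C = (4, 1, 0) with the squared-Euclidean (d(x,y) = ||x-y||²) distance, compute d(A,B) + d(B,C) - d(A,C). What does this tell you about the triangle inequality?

d(A,B) = 4² + 1² + 3² = 26, d(B,C) = 3² + 0² + 2² = 13, d(A,C) = 7² + 1² + 5² = 75.
d(A,B) + d(B,C) - d(A,C) = 26 + 13 - 75 = 39 - 75 = -36. This is < 0, so the triangle inequality FAILS for these points (squared-Euclidean is not a metric).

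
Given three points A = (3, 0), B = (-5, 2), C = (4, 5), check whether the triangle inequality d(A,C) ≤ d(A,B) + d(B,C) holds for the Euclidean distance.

d(A,B) = √(8² + 2²) = √68 ≈ 8.2462, d(B,C) = √(9² + 3²) = √90 ≈ 9.4868, d(A,C) = √(1² + 5²) = √26 ≈ 5.099.
d(A,C) ≈ 5.099 ≤ 8.2462 + 9.4868 = 17.733. Triangle inequality is satisfied.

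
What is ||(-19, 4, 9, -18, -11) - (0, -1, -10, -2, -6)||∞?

max(|x_i - y_i|) = max(|-19 - 0|, |4 - (-1)|, |9 - (-10)|, |-18 - (-2)|, |-11 - (-6)|) = max(19, 5, 19, 16, 5) = 19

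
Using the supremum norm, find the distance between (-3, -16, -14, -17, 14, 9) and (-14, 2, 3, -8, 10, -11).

max(|x_i - y_i|) = max(|-3 - (-14)|, |-16 - 2|, |-14 - 3|, |-17 - (-8)|, |14 - 10|, |9 - (-11)|) = max(11, 18, 17, 9, 4, 20) = 20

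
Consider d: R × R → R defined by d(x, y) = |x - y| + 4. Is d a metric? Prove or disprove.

No. d fails identity of indiscernibles (specifically d(x,x) = 0): d(6, 6) = |6 - 6| + 4 = 0 + 4 = 4 ≠ 0.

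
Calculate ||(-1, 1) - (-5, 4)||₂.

√(Σ(x_i - y_i)²) = √((-1 - (-5))² + (1 - 4)²)
= √(4² + (-3)²) = √(16 + 9) = √25 = 5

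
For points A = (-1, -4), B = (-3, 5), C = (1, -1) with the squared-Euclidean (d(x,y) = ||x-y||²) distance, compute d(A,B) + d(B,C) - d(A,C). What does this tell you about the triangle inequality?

d(A,B) = 2² + 9² = 85, d(B,C) = 4² + 6² = 52, d(A,C) = 2² + 3² = 13.
d(A,B) + d(B,C) - d(A,C) = 85 + 52 - 13 = 137 - 13 = 124. This is ≥ 0, so the triangle inequality holds for these points.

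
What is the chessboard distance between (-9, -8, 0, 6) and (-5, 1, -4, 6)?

max(|x_i - y_i|) = max(|-9 - (-5)|, |-8 - 1|, |0 - (-4)|, |6 - 6|) = max(4, 9, 4, 0) = 9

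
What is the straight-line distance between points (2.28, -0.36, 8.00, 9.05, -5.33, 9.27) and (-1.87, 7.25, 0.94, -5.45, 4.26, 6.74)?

√(Σ(x_i - y_i)²) = √((2.28 - (-1.87))² + (-0.36 - 7.25)² + (8 - 0.94)² + (9.05 - (-5.45))² + (-5.33 - 4.26)² + (9.27 - 6.74)²)
= √(4.15² + (-7.61)² + 7.06² + 14.5² + (-9.59)² + 2.53²) = √(17.2225 + 57.9121 + 49.8436 + 210.25 + 91.9681 + 6.4009) = √433.5972 ≈ 20.823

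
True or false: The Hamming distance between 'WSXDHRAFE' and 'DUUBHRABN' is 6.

Differing positions: 1, 2, 3, 4, 8, 9. Hamming distance = 6, so the claim is true.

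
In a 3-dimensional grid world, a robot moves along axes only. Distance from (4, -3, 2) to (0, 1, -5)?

Σ|x_i - y_i| = |4 - 0| + |-3 - 1| + |2 - (-5)| = 4 + 4 + 7 = 15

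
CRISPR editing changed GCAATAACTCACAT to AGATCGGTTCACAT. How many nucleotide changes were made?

Differing positions: 1, 2, 4, 5, 6, 7, 8. Hamming distance = 7.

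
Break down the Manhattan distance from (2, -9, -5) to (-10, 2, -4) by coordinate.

Σ|x_i - y_i| = |2 - (-10)| + |-9 - 2| + |-5 - (-4)| = 12 + 11 + 1 = 24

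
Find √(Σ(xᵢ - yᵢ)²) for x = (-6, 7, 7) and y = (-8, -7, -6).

√(Σ(x_i - y_i)²) = √((-6 - (-8))² + (7 - (-7))² + (7 - (-6))²)
= √(2² + 14² + 13²) = √(4 + 196 + 169) = √369 ≈ 19.2094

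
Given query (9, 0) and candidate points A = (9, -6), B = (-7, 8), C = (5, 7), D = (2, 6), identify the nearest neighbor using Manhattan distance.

Distances: d(A) = 6, d(B) = 24, d(C) = 11, d(D) = 13. Nearest: A = (9, -6) with distance 6.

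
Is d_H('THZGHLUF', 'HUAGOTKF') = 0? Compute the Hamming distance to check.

Differing positions: 1, 2, 3, 5, 6, 7. Hamming distance = 6, so the claim that d_H = 0 is false.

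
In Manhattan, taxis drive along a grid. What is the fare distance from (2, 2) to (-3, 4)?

Σ|x_i - y_i| = |2 - (-3)| + |2 - 4| = 5 + 2 = 7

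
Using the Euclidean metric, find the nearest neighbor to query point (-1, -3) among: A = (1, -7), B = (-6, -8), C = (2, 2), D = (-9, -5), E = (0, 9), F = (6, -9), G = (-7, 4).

Distances: d(A) ≈ 4.4721, d(B) ≈ 7.0711, d(C) ≈ 5.831, d(D) ≈ 8.2462, d(E) ≈ 12.0416, d(F) ≈ 9.2195, d(G) ≈ 9.2195. Nearest: A = (1, -7) with distance 4.4721.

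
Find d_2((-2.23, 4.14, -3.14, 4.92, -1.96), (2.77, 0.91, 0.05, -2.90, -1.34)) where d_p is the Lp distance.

(Σ|x_i - y_i|^2)^(1/2) = (|-2.23 - 2.77|^2 + |4.14 - 0.91|^2 + |-3.14 - 0.05|^2 + |4.92 - (-2.9)|^2 + |-1.96 - (-1.34)|^2)^(1/2)
= (5^2 + 3.23^2 + 3.19^2 + 7.82^2 + 0.62^2)^(1/2) = (25 + 10.4329 + 10.1761 + 61.1524 + 0.3844)^(1/2) = (107.1458)^(1/2) ≈ 10.3511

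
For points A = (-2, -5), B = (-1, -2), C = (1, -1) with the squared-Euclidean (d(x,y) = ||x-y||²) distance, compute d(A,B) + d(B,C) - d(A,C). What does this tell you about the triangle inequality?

d(A,B) = 1² + 3² = 10, d(B,C) = 2² + 1² = 5, d(A,C) = 3² + 4² = 25.
d(A,B) + d(B,C) - d(A,C) = 10 + 5 - 25 = 15 - 25 = -10. This is < 0, so the triangle inequality FAILS for these points (squared-Euclidean is not a metric).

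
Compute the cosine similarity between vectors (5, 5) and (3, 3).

With u = (5, 5), v = (3, 3):
u·v = 5·3 + 5·3 = 15 + 15 = 30.
|u| = √(5² + 5²) = √50, |v| = √(3² + 3²) = √18, so |u||v| = √(50·18) = √900 = 30.
cos θ = (u·v)/(|u||v|) = 30/30 = 1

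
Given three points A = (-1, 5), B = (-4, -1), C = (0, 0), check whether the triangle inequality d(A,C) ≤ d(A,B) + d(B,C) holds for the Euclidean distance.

d(A,B) = √(3² + 6²) = √45 ≈ 6.7082, d(B,C) = √(4² + 1²) = √17 ≈ 4.1231, d(A,C) = √(1² + 5²) = √26 ≈ 5.099.
d(A,C) ≈ 5.099 ≤ 6.7082 + 4.1231 = 10.8313. Triangle inequality is satisfied.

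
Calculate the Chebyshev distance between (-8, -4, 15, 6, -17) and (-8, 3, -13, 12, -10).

max(|x_i - y_i|) = max(|-8 - (-8)|, |-4 - 3|, |15 - (-13)|, |6 - 12|, |-17 - (-10)|) = max(0, 7, 28, 6, 7) = 28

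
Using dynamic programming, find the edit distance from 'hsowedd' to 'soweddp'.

Let D[i][j] be the edit distance between the first i characters of 'hsowedd' and the first j characters of 'soweddp', with D[i][0] = i, D[0][j] = j, and D[i][j] = D[i-1][j-1] if the characters match, else 1 + min(D[i-1][j], D[i][j-1], D[i-1][j-1]). Filling the table (rows: prefixes of 'hsowedd', columns: prefixes of 'soweddp'):
     ε  s  o  w  e  d  d  p
  ε  0  1  2  3  4  5  6  7
  h  1  1  2  3  4  5  6  7
  s  2  1  2  3  4  5  6  7
  o  3  2  1  2  3  4  5  6
  w  4  3  2  1  2  3  4  5
  e  5  4  3  2  1  2  3  4
  d  6  5  4  3  2  1  2  3
  d  7  6  5  4  3  2  1  2
The bottom-right entry gives D[7][7] = 2, so no sequence of fewer than 2 edits works. Backtracking through the table gives one optimal edit sequence (2 edits):
  hsowedd → sowedd (del h @1)
  sowedd → soweddp (ins p @7)
Edit distance = 2.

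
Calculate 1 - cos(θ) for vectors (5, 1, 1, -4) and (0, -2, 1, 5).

With u = (5, 1, 1, -4), v = (0, -2, 1, 5):
u·v = 5·0 + 1·(-2) + 1·1 + (-4)·5 = 0 + (-2) + 1 + (-20) = -21.
|u| = √(5² + 1² + 1² + (-4)²) = √43, |v| = √(0² + (-2)² + 1² + 5²) = √30, so |u||v| = √(43·30) = √1290.
cos θ = (u·v)/(|u||v|) = -21/√1290 ≈ -0.5847
Cosine distance = 1 - cos θ ≈ 1 - (-0.5847) = 1.5847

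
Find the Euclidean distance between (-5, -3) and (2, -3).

√(Σ(x_i - y_i)²) = √((-5 - 2)² + (-3 - (-3))²)
= √((-7)² + 0²) = √(49 + 0) = √49 = 7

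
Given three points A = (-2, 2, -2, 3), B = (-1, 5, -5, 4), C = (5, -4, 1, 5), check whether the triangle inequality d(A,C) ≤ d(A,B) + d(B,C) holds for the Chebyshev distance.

d(A,B) = max(1, 3, 3, 1) = 3, d(B,C) = max(6, 9, 6, 1) = 9, d(A,C) = max(7, 6, 3, 2) = 7.
d(A,C) = 7 ≤ 3 + 9 = 12. Triangle inequality is satisfied.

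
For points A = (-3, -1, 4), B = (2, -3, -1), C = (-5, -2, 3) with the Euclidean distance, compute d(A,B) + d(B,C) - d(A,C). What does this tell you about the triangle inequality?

d(A,B) = √(5² + 2² + 5²) = √54 ≈ 7.3485, d(B,C) = √(7² + 1² + 4²) = √66 ≈ 8.124, d(A,C) = √(2² + 1² + 1²) = √6 ≈ 2.4495.
d(A,B) + d(B,C) - d(A,C) = 7.3485 + 8.124 - 2.4495 = 15.4725 - 2.4495 = 13.023 (to 4 decimal places). This is ≥ 0, so the triangle inequality holds for these points.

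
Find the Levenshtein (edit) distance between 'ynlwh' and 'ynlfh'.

Let D[i][j] be the edit distance between the first i characters of 'ynlwh' and the first j characters of 'ynlfh', with D[i][0] = i, D[0][j] = j, and D[i][j] = D[i-1][j-1] if the characters match, else 1 + min(D[i-1][j], D[i][j-1], D[i-1][j-1]). Filling the table (rows: prefixes of 'ynlwh', columns: prefixes of 'ynlfh'):
     ε  y  n  l  f  h
  ε  0  1  2  3  4  5
  y  1  0  1  2  3  4
  n  2  1  0  1  2  3
  l  3  2  1  0  1  2
  w  4  3  2  1  1  2
  h  5  4  3  2  2  1
The bottom-right entry gives D[5][5] = 1, so no sequence of fewer than 1 edit works. Backtracking through the table gives one optimal edit sequence (1 edit):
  ynlwh → ynlfh (sub w→f @4)
Edit distance = 1.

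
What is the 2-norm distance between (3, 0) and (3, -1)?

(Σ|x_i - y_i|^2)^(1/2) = (|3 - 3|^2 + |0 - (-1)|^2)^(1/2)
= (0^2 + 1^2)^(1/2) = (0 + 1)^(1/2) = (1)^(1/2) = 1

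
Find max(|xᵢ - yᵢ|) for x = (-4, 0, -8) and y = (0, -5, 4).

max(|x_i - y_i|) = max(|-4 - 0|, |0 - (-5)|, |-8 - 4|) = max(4, 5, 12) = 12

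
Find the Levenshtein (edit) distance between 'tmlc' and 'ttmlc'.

Let D[i][j] be the edit distance between the first i characters of 'tmlc' and the first j characters of 'ttmlc', with D[i][0] = i, D[0][j] = j, and D[i][j] = D[i-1][j-1] if the characters match, else 1 + min(D[i-1][j], D[i][j-1], D[i-1][j-1]). Filling the table (rows: prefixes of 'tmlc', columns: prefixes of 'ttmlc'):
     ε  t  t  m  l  c
  ε  0  1  2  3  4  5
  t  1  0  1  2  3  4
  m  2  1  1  1  2  3
  l  3  2  2  2  1  2
  c  4  3  3  3  2  1
The bottom-right entry gives D[4][5] = 1, so no sequence of fewer than 1 edit works. Backtracking through the table gives one optimal edit sequence (1 edit):
  tmlc → ttmlc (ins t @1)
Edit distance = 1.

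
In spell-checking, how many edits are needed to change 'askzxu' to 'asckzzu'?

Let D[i][j] be the edit distance between the first i characters of 'askzxu' and the first j characters of 'asckzzu', with D[i][0] = i, D[0][j] = j, and D[i][j] = D[i-1][j-1] if the characters match, else 1 + min(D[i-1][j], D[i][j-1], D[i-1][j-1]). Filling the table (rows: prefixes of 'askzxu', columns: prefixes of 'asckzzu'):
     ε  a  s  c  k  z  z  u
  ε  0  1  2  3  4  5  6  7
  a  1  0  1  2  3  4  5  6
  s  2  1  0  1  2  3  4  5
  k  3  2  1  1  1  2  3  4
  z  4  3  2  2  2  1  2  3
  x  5  4  3  3  3  2  2  3
  u  6  5  4  4  4  3  3  2
The bottom-right entry gives D[6][7] = 2, so no sequence of fewer than 2 edits works. Backtracking through the table gives one optimal edit sequence (2 edits):
  askzxu → asckzxu (ins c @3)
  asckzxu → asckzzu (sub x→z @6)
Edit distance = 2.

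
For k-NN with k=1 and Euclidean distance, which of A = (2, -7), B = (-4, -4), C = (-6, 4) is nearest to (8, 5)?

Distances: d(A) ≈ 13.4164, d(B) = 15, d(C) ≈ 14.0357. Nearest: A = (2, -7) with distance 13.4164.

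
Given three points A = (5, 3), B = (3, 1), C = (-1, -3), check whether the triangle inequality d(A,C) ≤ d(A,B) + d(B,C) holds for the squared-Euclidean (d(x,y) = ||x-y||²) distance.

d(A,B) = 2² + 2² = 8, d(B,C) = 4² + 4² = 32, d(A,C) = 6² + 6² = 72.
d(A,C) = 72 > 8 + 32 = 40. Triangle inequality is VIOLATED. (Squared-Euclidean is not a metric — this is a counterexample.)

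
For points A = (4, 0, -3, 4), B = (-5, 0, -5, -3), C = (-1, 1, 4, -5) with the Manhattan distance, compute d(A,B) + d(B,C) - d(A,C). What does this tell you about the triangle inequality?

d(A,B) = 9 + 0 + 2 + 7 = 18, d(B,C) = 4 + 1 + 9 + 2 = 16, d(A,C) = 5 + 1 + 7 + 9 = 22.
d(A,B) + d(B,C) - d(A,C) = 18 + 16 - 22 = 34 - 22 = 12. This is ≥ 0, so the triangle inequality holds for these points.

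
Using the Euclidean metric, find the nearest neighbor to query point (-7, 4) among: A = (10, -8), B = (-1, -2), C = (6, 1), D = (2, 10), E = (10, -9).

Distances: d(A) ≈ 20.8087, d(B) ≈ 8.4853, d(C) ≈ 13.3417, d(D) ≈ 10.8167, d(E) ≈ 21.4009. Nearest: B = (-1, -2) with distance 8.4853.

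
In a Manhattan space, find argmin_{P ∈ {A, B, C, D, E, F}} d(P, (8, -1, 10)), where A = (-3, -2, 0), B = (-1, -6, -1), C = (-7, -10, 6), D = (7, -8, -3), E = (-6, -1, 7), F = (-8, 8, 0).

Distances: d(A) = 22, d(B) = 25, d(C) = 28, d(D) = 21, d(E) = 17, d(F) = 35. Nearest: E = (-6, -1, 7) with distance 17.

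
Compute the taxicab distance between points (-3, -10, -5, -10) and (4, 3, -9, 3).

Σ|x_i - y_i| = |-3 - 4| + |-10 - 3| + |-5 - (-9)| + |-10 - 3| = 7 + 13 + 4 + 13 = 37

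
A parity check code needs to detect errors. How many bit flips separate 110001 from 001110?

Differing positions: 1, 2, 3, 4, 5, 6. Hamming distance = 6.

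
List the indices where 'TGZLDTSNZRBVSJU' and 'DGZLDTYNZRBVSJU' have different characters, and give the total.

Differing positions: 1, 7. Hamming distance = 2.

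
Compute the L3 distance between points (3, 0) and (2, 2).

(Σ|x_i - y_i|^3)^(1/3) = (|3 - 2|^3 + |0 - 2|^3)^(1/3)
= (1^3 + 2^3)^(1/3) = (1 + 8)^(1/3) = (9)^(1/3) ≈ 2.0801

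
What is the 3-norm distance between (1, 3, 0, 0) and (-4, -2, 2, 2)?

(Σ|x_i - y_i|^3)^(1/3) = (|1 - (-4)|^3 + |3 - (-2)|^3 + |0 - 2|^3 + |0 - 2|^3)^(1/3)
= (5^3 + 5^3 + 2^3 + 2^3)^(1/3) = (125 + 125 + 8 + 8)^(1/3) = (266)^(1/3) ≈ 6.4312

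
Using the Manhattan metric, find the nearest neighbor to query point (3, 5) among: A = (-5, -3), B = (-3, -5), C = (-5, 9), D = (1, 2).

Distances: d(A) = 16, d(B) = 16, d(C) = 12, d(D) = 5. Nearest: D = (1, 2) with distance 5.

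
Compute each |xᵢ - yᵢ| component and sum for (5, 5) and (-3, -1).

Σ|x_i - y_i| = |5 - (-3)| + |5 - (-1)| = 8 + 6 = 14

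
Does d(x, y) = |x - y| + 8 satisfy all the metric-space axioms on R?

No. d fails identity of indiscernibles (specifically d(x,x) = 0): d(5, 5) = |5 - 5| + 8 = 0 + 8 = 8 ≠ 0.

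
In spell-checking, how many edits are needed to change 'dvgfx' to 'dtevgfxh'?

Let D[i][j] be the edit distance between the first i characters of 'dvgfx' and the first j characters of 'dtevgfxh', with D[i][0] = i, D[0][j] = j, and D[i][j] = D[i-1][j-1] if the characters match, else 1 + min(D[i-1][j], D[i][j-1], D[i-1][j-1]). Filling the table (rows: prefixes of 'dvgfx', columns: prefixes of 'dtevgfxh'):
     ε  d  t  e  v  g  f  x  h
  ε  0  1  2  3  4  5  6  7  8
  d  1  0  1  2  3  4  5  6  7
  v  2  1  1  2  2  3  4  5  6
  g  3  2  2  2  3  2  3  4  5
  f  4  3  3  3  3  3  2  3  4
  x  5  4  4  4  4  4  3  2  3
The bottom-right entry gives D[5][8] = 3, so no sequence of fewer than 3 edits works. Backtracking through the table gives one optimal edit sequence (3 edits):
  dvgfx → dtvgfx (ins t @2)
  dtvgfx → dtevgfx (ins e @3)
  dtevgfx → dtevgfxh (ins h @8)
Edit distance = 3.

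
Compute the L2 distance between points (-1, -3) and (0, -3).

(Σ|x_i - y_i|^2)^(1/2) = (|-1 - 0|^2 + |-3 - (-3)|^2)^(1/2)
= (1^2 + 0^2)^(1/2) = (1 + 0)^(1/2) = (1)^(1/2) = 1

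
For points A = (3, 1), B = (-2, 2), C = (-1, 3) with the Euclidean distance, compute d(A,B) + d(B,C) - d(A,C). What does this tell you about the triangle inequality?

d(A,B) = √(5² + 1²) = √26 ≈ 5.099, d(B,C) = √(1² + 1²) = √2 ≈ 1.4142, d(A,C) = √(4² + 2²) = √20 ≈ 4.4721.
d(A,B) + d(B,C) - d(A,C) = 5.099 + 1.4142 - 4.4721 = 6.5132 - 4.4721 = 2.0411 (to 4 decimal places). This is ≥ 0, so the triangle inequality holds for these points.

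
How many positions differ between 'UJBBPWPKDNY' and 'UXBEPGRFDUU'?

Differing positions: 2, 4, 6, 7, 8, 10, 11. Hamming distance = 7.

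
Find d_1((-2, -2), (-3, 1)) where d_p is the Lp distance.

Σ|x_i - y_i| = |-2 - (-3)| + |-2 - 1| = 1 + 3 = 4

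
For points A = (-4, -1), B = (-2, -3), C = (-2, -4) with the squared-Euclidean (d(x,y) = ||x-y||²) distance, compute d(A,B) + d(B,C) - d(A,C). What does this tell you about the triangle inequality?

d(A,B) = 2² + 2² = 8, d(B,C) = 0² + 1² = 1, d(A,C) = 2² + 3² = 13.
d(A,B) + d(B,C) - d(A,C) = 8 + 1 - 13 = 9 - 13 = -4. This is < 0, so the triangle inequality FAILS for these points (squared-Euclidean is not a metric).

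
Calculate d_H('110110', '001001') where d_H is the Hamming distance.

Differing positions: 1, 2, 3, 4, 5, 6. Hamming distance = 6.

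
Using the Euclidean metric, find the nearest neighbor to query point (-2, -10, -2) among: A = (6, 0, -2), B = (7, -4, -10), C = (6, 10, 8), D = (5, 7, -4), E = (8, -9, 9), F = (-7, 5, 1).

Distances: d(A) ≈ 12.8062, d(B) ≈ 13.4536, d(C) ≈ 23.7487, d(D) ≈ 18.4932, d(E) ≈ 14.8997, d(F) ≈ 16.0935. Nearest: A = (6, 0, -2) with distance 12.8062.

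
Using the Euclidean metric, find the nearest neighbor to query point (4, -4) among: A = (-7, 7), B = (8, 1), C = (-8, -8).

Distances: d(A) ≈ 15.5563, d(B) ≈ 6.4031, d(C) ≈ 12.6491. Nearest: B = (8, 1) with distance 6.4031.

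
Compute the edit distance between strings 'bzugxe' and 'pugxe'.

Let D[i][j] be the edit distance between the first i characters of 'bzugxe' and the first j characters of 'pugxe', with D[i][0] = i, D[0][j] = j, and D[i][j] = D[i-1][j-1] if the characters match, else 1 + min(D[i-1][j], D[i][j-1], D[i-1][j-1]). Filling the table (rows: prefixes of 'bzugxe', columns: prefixes of 'pugxe'):
     ε  p  u  g  x  e
  ε  0  1  2  3  4  5
  b  1  1  2  3  4  5
  z  2  2  2  3  4  5
  u  3  3  2  3  4  5
  g  4  4  3  2  3  4
  x  5  5  4  3  2  3
  e  6  6  5  4  3  2
The bottom-right entry gives D[6][5] = 2, so no sequence of fewer than 2 edits works. Backtracking through the table gives one optimal edit sequence (2 edits):
  bzugxe → zugxe (del b @1)
  zugxe → pugxe (sub z→p @1)
Edit distance = 2.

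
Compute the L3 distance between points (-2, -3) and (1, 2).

(Σ|x_i - y_i|^3)^(1/3) = (|-2 - 1|^3 + |-3 - 2|^3)^(1/3)
= (3^3 + 5^3)^(1/3) = (27 + 125)^(1/3) = (152)^(1/3) ≈ 5.3368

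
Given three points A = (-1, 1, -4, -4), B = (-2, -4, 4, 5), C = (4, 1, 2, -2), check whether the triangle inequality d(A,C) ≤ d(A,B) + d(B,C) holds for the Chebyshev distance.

d(A,B) = max(1, 5, 8, 9) = 9, d(B,C) = max(6, 5, 2, 7) = 7, d(A,C) = max(5, 0, 6, 2) = 6.
d(A,C) = 6 ≤ 9 + 7 = 16. Triangle inequality is satisfied.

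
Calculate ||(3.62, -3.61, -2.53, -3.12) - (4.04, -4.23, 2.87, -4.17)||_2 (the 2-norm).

(Σ|x_i - y_i|^2)^(1/2) = (|3.62 - 4.04|^2 + |-3.61 - (-4.23)|^2 + |-2.53 - 2.87|^2 + |-3.12 - (-4.17)|^2)^(1/2)
= (0.42^2 + 0.62^2 + 5.4^2 + 1.05^2)^(1/2) = (0.1764 + 0.3844 + 29.16 + 1.1025)^(1/2) = (30.8233)^(1/2) ≈ 5.5519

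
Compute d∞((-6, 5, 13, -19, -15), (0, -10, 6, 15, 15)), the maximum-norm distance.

max(|x_i - y_i|) = max(|-6 - 0|, |5 - (-10)|, |13 - 6|, |-19 - 15|, |-15 - 15|) = max(6, 15, 7, 34, 30) = 34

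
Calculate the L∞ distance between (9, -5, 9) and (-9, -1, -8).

max(|x_i - y_i|) = max(|9 - (-9)|, |-5 - (-1)|, |9 - (-8)|) = max(18, 4, 17) = 18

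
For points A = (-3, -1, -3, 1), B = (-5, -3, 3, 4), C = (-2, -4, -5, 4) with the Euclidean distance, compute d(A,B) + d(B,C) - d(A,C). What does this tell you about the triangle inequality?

d(A,B) = √(2² + 2² + 6² + 3²) = √53 ≈ 7.2801, d(B,C) = √(3² + 1² + 8² + 0²) = √74 ≈ 8.6023, d(A,C) = √(1² + 3² + 2² + 3²) = √23 ≈ 4.7958.
d(A,B) + d(B,C) - d(A,C) = 7.2801 + 8.6023 - 4.7958 = 15.8824 - 4.7958 = 11.0866 (to 4 decimal places). This is ≥ 0, so the triangle inequality holds for these points.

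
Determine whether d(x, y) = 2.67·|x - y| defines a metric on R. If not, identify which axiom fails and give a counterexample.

Yes. Since |x - y| is a metric on R and 2.67 > 0, the positive scalar multiple 2.67·|x - y| is also a metric: scaling by a positive constant preserves non-negativity, identity (d=0 ⟺ |x-y|=0 ⟺ x=y), symmetry, and the triangle inequality.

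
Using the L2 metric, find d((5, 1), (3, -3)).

√(Σ(x_i - y_i)²) = √((5 - 3)² + (1 - (-3))²)
= √(2² + 4²) = √(4 + 16) = √20 ≈ 4.4721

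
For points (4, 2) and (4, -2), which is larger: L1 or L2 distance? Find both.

L1 = |4 - 4| + |2 - (-2)| = 0 + 4 = 4
L2 = √(0² + 4²) = √16 = 4
L1 ≥ L2 always (equality iff movement is along one axis); L1 = L2 here (movement is along a single axis).
Ratio L1/L2 = 4/4 = 1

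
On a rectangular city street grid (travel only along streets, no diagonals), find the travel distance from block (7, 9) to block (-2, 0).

Σ|x_i - y_i| = |7 - (-2)| + |9 - 0| = 9 + 9 = 18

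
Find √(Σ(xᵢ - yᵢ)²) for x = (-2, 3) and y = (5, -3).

√(Σ(x_i - y_i)²) = √((-2 - 5)² + (3 - (-3))²)
= √((-7)² + 6²) = √(49 + 36) = √85 ≈ 9.2195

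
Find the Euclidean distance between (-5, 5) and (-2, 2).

√(Σ(x_i - y_i)²) = √((-5 - (-2))² + (5 - 2)²)
= √((-3)² + 3²) = √(9 + 9) = √18 ≈ 4.2426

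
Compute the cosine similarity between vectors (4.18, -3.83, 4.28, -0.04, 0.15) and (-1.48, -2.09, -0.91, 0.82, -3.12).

With u = (4.18, -3.83, 4.28, -0.04, 0.15), v = (-1.48, -2.09, -0.91, 0.82, -3.12):
u·v = 4.18·(-1.48) + (-3.83)·(-2.09) + 4.28·(-0.91) + (-0.04)·0.82 + 0.15·(-3.12) = (-6.1864) + 8.0047 + (-3.8948) + (-0.0328) + (-0.468) = -2.5773.
|u| = √(4.18² + (-3.83)² + 4.28² + (-0.04)² + 0.15²) = √(17.4724 + 14.6689 + 18.3184 + 0.0016 + 0.0225) = √50.4838, |v| = √((-1.48)² + (-2.09)² + (-0.91)² + 0.82² + (-3.12)²) = √(2.1904 + 4.3681 + 0.8281 + 0.6724 + 9.7344) = √17.7934.
cos θ = (u·v)/(|u||v|) = -2.5773/(√50.4838·√17.7934) ≈ -0.086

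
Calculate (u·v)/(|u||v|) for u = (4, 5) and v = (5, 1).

With u = (4, 5), v = (5, 1):
u·v = 4·5 + 5·1 = 20 + 5 = 25.
|u| = √(4² + 5²) = √41, |v| = √(5² + 1²) = √26, so |u||v| = √(41·26) = √1066.
cos θ = (u·v)/(|u||v|) = 25/√1066 ≈ 0.7657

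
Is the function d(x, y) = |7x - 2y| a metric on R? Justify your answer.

No. d fails symmetry: d(2, 1) = |7·2 - 2·1| = |12| = 12, but d(1, 2) = |7·1 - 2·2| = |3| = 3. Since 12 ≠ 3, d(x,y) ≠ d(y,x) in general.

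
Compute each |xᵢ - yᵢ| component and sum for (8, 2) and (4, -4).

Σ|x_i - y_i| = |8 - 4| + |2 - (-4)| = 4 + 6 = 10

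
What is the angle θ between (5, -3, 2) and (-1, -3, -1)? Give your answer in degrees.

With u = (5, -3, 2), v = (-1, -3, -1):
u·v = 5·(-1) + (-3)·(-3) + 2·(-1) = (-5) + 9 + (-2) = 2.
|u| = √(5² + (-3)² + 2²) = √38, |v| = √((-1)² + (-3)² + (-1)²) = √11, so |u||v| = √(38·11) = √418.
cos θ = (u·v)/(|u||v|) = 2/√418 ≈ 0.097823
θ = arccos(0.097823) ≈ 84.39°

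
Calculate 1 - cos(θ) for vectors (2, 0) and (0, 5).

With u = (2, 0), v = (0, 5):
u·v = 2·0 + 0·5 = 0 + 0 = 0.
|u| = √(2² + 0²) = √4, |v| = √(0² + 5²) = √25, so |u||v| = √(4·25) = √100 = 10.
cos θ = (u·v)/(|u||v|) = 0/10 = 0
Cosine distance = 1 - cos θ = 1 - 0 = 1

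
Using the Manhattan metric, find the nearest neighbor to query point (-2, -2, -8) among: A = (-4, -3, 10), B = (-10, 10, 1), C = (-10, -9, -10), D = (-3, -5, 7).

Distances: d(A) = 21, d(B) = 29, d(C) = 17, d(D) = 19. Nearest: C = (-10, -9, -10) with distance 17.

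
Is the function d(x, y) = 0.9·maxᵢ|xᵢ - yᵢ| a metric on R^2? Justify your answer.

Yes. The L∞ (Chebyshev) norm induces a metric on R^2, and multiplying a metric by a positive constant 0.9 > 0 preserves all four axioms: non-negativity (0.9·||x-y|| ≥ 0), identity (0.9·||x-y|| = 0 ⟺ ||x-y|| = 0 ⟺ x = y), symmetry (||x-y|| = ||y-x||), and the triangle inequality (0.9·||x-z|| ≤ 0.9·||x-y|| + 0.9·||y-z||). So d is a metric.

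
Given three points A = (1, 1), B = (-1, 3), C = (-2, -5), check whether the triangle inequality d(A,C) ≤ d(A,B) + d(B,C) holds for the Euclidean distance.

d(A,B) = √(2² + 2²) = √8 ≈ 2.8284, d(B,C) = √(1² + 8²) = √65 ≈ 8.0623, d(A,C) = √(3² + 6²) = √45 ≈ 6.7082.
d(A,C) ≈ 6.7082 ≤ 2.8284 + 8.0623 = 10.8907. Triangle inequality is satisfied.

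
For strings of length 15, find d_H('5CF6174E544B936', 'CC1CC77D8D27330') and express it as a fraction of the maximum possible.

Differing positions: 1, 3, 4, 5, 7, 8, 9, 10, 11, 12, 13, 15. Hamming distance = 12. The maximum possible Hamming distance for length-15 strings is 15, so d_H/15 = 12/15 = 0.8.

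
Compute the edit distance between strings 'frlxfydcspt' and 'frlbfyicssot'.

Let D[i][j] be the edit distance between the first i characters of 'frlxfydcspt' and the first j characters of 'frlbfyicssot', with D[i][0] = i, D[0][j] = j, and D[i][j] = D[i-1][j-1] if the characters match, else 1 + min(D[i-1][j], D[i][j-1], D[i-1][j-1]). Filling the table (rows: prefixes of 'frlxfydcspt', columns: prefixes of 'frlbfyicssot'):
     ε  f  r  l  b  f  y  i  c  s  s  o  t
  ε  0  1  2  3  4  5  6  7  8  9 10 11 12
  f  1  0  1  2  3  4  5  6  7  8  9 10 11
  r  2  1  0  1  2  3  4  5  6  7  8  9 10
  l  3  2  1  0  1  2  3  4  5  6  7  8  9
  x  4  3  2  1  1  2  3  4  5  6  7  8  9
  f  5  4  3  2  2  1  2  3  4  5  6  7  8
  y  6  5  4  3  3  2  1  2  3  4  5  6  7
  d  7  6  5  4  4  3  2  2  3  4  5  6  7
  c  8  7  6  5  5  4  3  3  2  3  4  5  6
  s  9  8  7  6  6  5  4  4  3  2  3  4  5
  p 10  9  8  7  7  6  5  5  4  3  3  4  5
  t 11 10  9  8  8  7  6  6  5  4  4  4  4
The bottom-right entry gives D[11][12] = 4, so no sequence of fewer than 4 edits works. Backtracking through the table gives one optimal edit sequence (4 edits):
  frlxfydcspt → frlbfydcspt (sub x→b @4)
  frlbfydcspt → frlbfyicspt (sub d→i @7)
  frlbfyicspt → frlbfyicsspt (ins s @9)
  frlbfyicsspt → frlbfyicssot (sub p→o @11)
Edit distance = 4.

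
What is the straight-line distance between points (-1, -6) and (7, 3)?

√(Σ(x_i - y_i)²) = √((-1 - 7)² + (-6 - 3)²)
= √((-8)² + (-9)²) = √(64 + 81) = √145 ≈ 12.0416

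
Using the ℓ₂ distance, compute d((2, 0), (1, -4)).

(Σ|x_i - y_i|^2)^(1/2) = (|2 - 1|^2 + |0 - (-4)|^2)^(1/2)
= (1^2 + 4^2)^(1/2) = (1 + 16)^(1/2) = (17)^(1/2) ≈ 4.1231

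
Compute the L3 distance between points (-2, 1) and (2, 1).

(Σ|x_i - y_i|^3)^(1/3) = (|-2 - 2|^3 + |1 - 1|^3)^(1/3)
= (4^3 + 0^3)^(1/3) = (64 + 0)^(1/3) = (64)^(1/3) = 4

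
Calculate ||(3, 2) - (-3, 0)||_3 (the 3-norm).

(Σ|x_i - y_i|^3)^(1/3) = (|3 - (-3)|^3 + |2 - 0|^3)^(1/3)
= (6^3 + 2^3)^(1/3) = (216 + 8)^(1/3) = (224)^(1/3) ≈ 6.0732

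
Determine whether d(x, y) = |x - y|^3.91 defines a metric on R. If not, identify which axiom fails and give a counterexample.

No. d(x,y) = |x-y|^3.91 fails the triangle inequality since p = 3.91 > 1. Counterexample: x = 2, y = 10, z = 12. d(x,z) = |2 - 12|^3.91 = 10^3.91 ≈ 8128.3052, but d(x,y) + d(y,z) = 8^3.91 + 2^3.91 ≈ 3396.8929 + 15.0324 = 3411.9253. Since 8128.3052 > 3411.9253, the triangle inequality is violated.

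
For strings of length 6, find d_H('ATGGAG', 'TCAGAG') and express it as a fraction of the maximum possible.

Differing positions: 1, 2, 3. Hamming distance = 3. The maximum possible Hamming distance for length-6 strings is 6, so d_H/6 = 3/6 = 0.5.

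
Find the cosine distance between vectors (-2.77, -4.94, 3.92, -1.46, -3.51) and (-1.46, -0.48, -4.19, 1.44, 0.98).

With u = (-2.77, -4.94, 3.92, -1.46, -3.51), v = (-1.46, -0.48, -4.19, 1.44, 0.98):
u·v = (-2.77)·(-1.46) + (-4.94)·(-0.48) + 3.92·(-4.19) + (-1.46)·1.44 + (-3.51)·0.98 = 4.0442 + 2.3712 + (-16.4248) + (-2.1024) + (-3.4398) = -15.5516.
|u| = √((-2.77)² + (-4.94)² + 3.92² + (-1.46)² + (-3.51)²) = √(7.6729 + 24.4036 + 15.3664 + 2.1316 + 12.3201) = √61.8946, |v| = √((-1.46)² + (-0.48)² + (-4.19)² + 1.44² + 0.98²) = √(2.1316 + 0.2304 + 17.5561 + 2.0736 + 0.9604) = √22.9521.
cos θ = (u·v)/(|u||v|) = -15.5516/(√61.8946·√22.9521) ≈ -0.4126
Cosine distance = 1 - cos θ ≈ 1 - (-0.4126) = 1.4126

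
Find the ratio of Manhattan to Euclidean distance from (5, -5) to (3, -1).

L1 = |5 - 3| + |-5 - (-1)| = 2 + 4 = 6
L2 = √(2² + 4²) = √20 ≈ 4.4721
L1 ≥ L2 always (equality iff movement is along one axis); L1 > L2 here.
Ratio L1/L2 = 6/√20 ≈ 1.3416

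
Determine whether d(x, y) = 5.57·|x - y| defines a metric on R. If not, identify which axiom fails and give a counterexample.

Yes. Since |x - y| is a metric on R and 5.57 > 0, the positive scalar multiple 5.57·|x - y| is also a metric: scaling by a positive constant preserves non-negativity, identity (d=0 ⟺ |x-y|=0 ⟺ x=y), symmetry, and the triangle inequality.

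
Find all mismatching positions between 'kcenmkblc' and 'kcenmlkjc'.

Differing positions: 6, 7, 8. Hamming distance = 3.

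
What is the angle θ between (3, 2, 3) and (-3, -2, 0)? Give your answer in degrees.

With u = (3, 2, 3), v = (-3, -2, 0):
u·v = 3·(-3) + 2·(-2) + 3·0 = (-9) + (-4) + 0 = -13.
|u| = √(3² + 2² + 3²) = √22, |v| = √((-3)² + (-2)² + 0²) = √13, so |u||v| = √(22·13) = √286.
cos θ = (u·v)/(|u||v|) = -13/√286 ≈ -0.768706
θ = arccos(-0.768706) ≈ 140.24°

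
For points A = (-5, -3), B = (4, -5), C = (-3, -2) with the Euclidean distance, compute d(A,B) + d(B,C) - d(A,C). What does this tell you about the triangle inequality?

d(A,B) = √(9² + 2²) = √85 ≈ 9.2195, d(B,C) = √(7² + 3²) = √58 ≈ 7.6158, d(A,C) = √(2² + 1²) = √5 ≈ 2.2361.
d(A,B) + d(B,C) - d(A,C) = 9.2195 + 7.6158 - 2.2361 = 16.8353 - 2.2361 = 14.5992 (to 4 decimal places). This is ≥ 0, so the triangle inequality holds for these points.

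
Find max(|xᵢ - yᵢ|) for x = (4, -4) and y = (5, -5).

max(|x_i - y_i|) = max(|4 - 5|, |-4 - (-5)|) = max(1, 1) = 1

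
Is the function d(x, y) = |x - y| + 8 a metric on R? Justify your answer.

No. d fails identity of indiscernibles (specifically d(x,x) = 0): d(-1, -1) = |-1 - (-1)| + 8 = 0 + 8 = 8 ≠ 0.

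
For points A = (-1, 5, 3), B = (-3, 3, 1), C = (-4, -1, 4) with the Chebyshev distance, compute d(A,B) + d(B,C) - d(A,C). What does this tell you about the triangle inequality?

d(A,B) = max(2, 2, 2) = 2, d(B,C) = max(1, 4, 3) = 4, d(A,C) = max(3, 6, 1) = 6.
d(A,B) + d(B,C) - d(A,C) = 2 + 4 - 6 = 6 - 6 = 0. This is ≥ 0, so the triangle inequality holds for these points.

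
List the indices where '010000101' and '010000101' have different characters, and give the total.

Differing positions: none. Hamming distance = 0.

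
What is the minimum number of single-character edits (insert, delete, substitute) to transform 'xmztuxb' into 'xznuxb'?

Let D[i][j] be the edit distance between the first i characters of 'xmztuxb' and the first j characters of 'xznuxb', with D[i][0] = i, D[0][j] = j, and D[i][j] = D[i-1][j-1] if the characters match, else 1 + min(D[i-1][j], D[i][j-1], D[i-1][j-1]). Filling the table (rows: prefixes of 'xmztuxb', columns: prefixes of 'xznuxb'):
     ε  x  z  n  u  x  b
  ε  0  1  2  3  4  5  6
  x  1  0  1  2  3  4  5
  m  2  1  1  2  3  4  5
  z  3  2  1  2  3  4  5
  t  4  3  2  2  3  4  5
  u  5  4  3  3  2  3  4
  x  6  5  4  4  3  2  3
  b  7  6  5  5  4  3  2
The bottom-right entry gives D[7][6] = 2, so no sequence of fewer than 2 edits works. Backtracking through the table gives one optimal edit sequence (2 edits):
  xmztuxb → xztuxb (del m @2)
  xztuxb → xznuxb (sub t→n @3)
Edit distance = 2.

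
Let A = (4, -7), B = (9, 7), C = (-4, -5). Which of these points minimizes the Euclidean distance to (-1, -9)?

Distances: d(A) ≈ 5.3852, d(B) ≈ 18.868, d(C) = 5. Nearest: C = (-4, -5) with distance 5.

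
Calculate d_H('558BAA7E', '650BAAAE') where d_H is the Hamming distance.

Differing positions: 1, 3, 7. Hamming distance = 3.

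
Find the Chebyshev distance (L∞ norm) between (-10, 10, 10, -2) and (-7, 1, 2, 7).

max(|x_i - y_i|) = max(|-10 - (-7)|, |10 - 1|, |10 - 2|, |-2 - 7|) = max(3, 9, 8, 9) = 9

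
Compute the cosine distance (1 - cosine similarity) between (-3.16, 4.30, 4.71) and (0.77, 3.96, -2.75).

With u = (-3.16, 4.30, 4.71), v = (0.77, 3.96, -2.75):
u·v = (-3.16)·0.77 + 4.3·3.96 + 4.71·(-2.75) = (-2.4332) + 17.028 + (-12.9525) = 1.6423.
|u| = √((-3.16)² + 4.3² + 4.71²) = √(9.9856 + 18.49 + 22.1841) = √50.6597, |v| = √(0.77² + 3.96² + (-2.75)²) = √(0.5929 + 15.6816 + 7.5625) = √23.837.
cos θ = (u·v)/(|u||v|) = 1.6423/(√50.6597·√23.837) ≈ 0.0473
Cosine distance = 1 - cos θ ≈ 1 - 0.0473 = 0.9527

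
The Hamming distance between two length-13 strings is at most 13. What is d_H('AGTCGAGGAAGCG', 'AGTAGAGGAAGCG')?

Differing positions: 4. Hamming distance = 1. The maximum possible Hamming distance for length-13 strings is 13, so d_H/13 = 1/13 ≈ 0.0769.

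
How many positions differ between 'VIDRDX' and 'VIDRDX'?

Differing positions: none. Hamming distance = 0.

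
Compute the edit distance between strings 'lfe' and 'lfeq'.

Let D[i][j] be the edit distance between the first i characters of 'lfe' and the first j characters of 'lfeq', with D[i][0] = i, D[0][j] = j, and D[i][j] = D[i-1][j-1] if the characters match, else 1 + min(D[i-1][j], D[i][j-1], D[i-1][j-1]). Filling the table (rows: prefixes of 'lfe', columns: prefixes of 'lfeq'):
     ε  l  f  e  q
  ε  0  1  2  3  4
  l  1  0  1  2  3
  f  2  1  0  1  2
  e  3  2  1  0  1
The bottom-right entry gives D[3][4] = 1, so no sequence of fewer than 1 edit works. Backtracking through the table gives one optimal edit sequence (1 edit):
  lfe → lfeq (ins q @4)
Edit distance = 1.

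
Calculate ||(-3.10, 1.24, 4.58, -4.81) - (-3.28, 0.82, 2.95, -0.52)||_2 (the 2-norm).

(Σ|x_i - y_i|^2)^(1/2) = (|-3.1 - (-3.28)|^2 + |1.24 - 0.82|^2 + |4.58 - 2.95|^2 + |-4.81 - (-0.52)|^2)^(1/2)
= (0.18^2 + 0.42^2 + 1.63^2 + 4.29^2)^(1/2) = (0.0324 + 0.1764 + 2.6569 + 18.4041)^(1/2) = (21.2698)^(1/2) ≈ 4.6119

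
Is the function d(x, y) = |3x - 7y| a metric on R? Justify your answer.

No. d fails symmetry: d(9, 8) = |3·9 - 7·8| = |-29| = 29, but d(8, 9) = |3·8 - 7·9| = |-39| = 39. Since 29 ≠ 39, d(x,y) ≠ d(y,x) in general.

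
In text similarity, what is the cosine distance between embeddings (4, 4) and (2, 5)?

With u = (4, 4), v = (2, 5):
u·v = 4·2 + 4·5 = 8 + 20 = 28.
|u| = √(4² + 4²) = √32, |v| = √(2² + 5²) = √29, so |u||v| = √(32·29) = √928.
cos θ = (u·v)/(|u||v|) = 28/√928 ≈ 0.9191
Cosine distance = 1 - cos θ ≈ 1 - 0.9191 = 0.0809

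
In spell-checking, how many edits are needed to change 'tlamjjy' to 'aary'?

Let D[i][j] be the edit distance between the first i characters of 'tlamjjy' and the first j characters of 'aary', with D[i][0] = i, D[0][j] = j, and D[i][j] = D[i-1][j-1] if the characters match, else 1 + min(D[i-1][j], D[i][j-1], D[i-1][j-1]). Filling the table (rows: prefixes of 'tlamjjy', columns: prefixes of 'aary'):
     ε  a  a  r  y
  ε  0  1  2  3  4
  t  1  1  2  3  4
  l  2  2  2  3  4
  a  3  2  2  3  4
  m  4  3  3  3  4
  j  5  4  4  4  4
  j  6  5  5  5  5
  y  7  6  6  6  5
The bottom-right entry gives D[7][4] = 5, so no sequence of fewer than 5 edits works. Backtracking through the table gives one optimal edit sequence (5 edits):
  tlamjjy → lamjjy (del t @1)
  lamjjy → amjjy (del l @1)
  amjjy → ajjy (del m @2)
  ajjy → aajy (sub j→a @2)
  aajy → aary (sub j→r @3)
Edit distance = 5.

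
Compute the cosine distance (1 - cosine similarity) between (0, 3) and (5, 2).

With u = (0, 3), v = (5, 2):
u·v = 0·5 + 3·2 = 0 + 6 = 6.
|u| = √(0² + 3²) = √9, |v| = √(5² + 2²) = √29, so |u||v| = √(9·29) = √261.
cos θ = (u·v)/(|u||v|) = 6/√261 ≈ 0.3714
Cosine distance = 1 - cos θ ≈ 1 - 0.3714 = 0.6286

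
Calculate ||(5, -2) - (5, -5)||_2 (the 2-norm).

(Σ|x_i - y_i|^2)^(1/2) = (|5 - 5|^2 + |-2 - (-5)|^2)^(1/2)
= (0^2 + 3^2)^(1/2) = (0 + 9)^(1/2) = (9)^(1/2) = 3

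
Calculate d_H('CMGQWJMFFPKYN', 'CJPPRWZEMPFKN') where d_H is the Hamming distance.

Differing positions: 2, 3, 4, 5, 6, 7, 8, 9, 11, 12. Hamming distance = 10.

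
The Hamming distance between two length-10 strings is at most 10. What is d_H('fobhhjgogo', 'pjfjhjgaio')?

Differing positions: 1, 2, 3, 4, 8, 9. Hamming distance = 6. The maximum possible Hamming distance for length-10 strings is 10, so d_H/10 = 6/10 = 0.6.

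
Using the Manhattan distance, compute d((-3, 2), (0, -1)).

Σ|x_i - y_i| = |-3 - 0| + |2 - (-1)| = 3 + 3 = 6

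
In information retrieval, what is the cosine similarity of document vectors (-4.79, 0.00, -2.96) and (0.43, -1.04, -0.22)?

With u = (-4.79, 0.00, -2.96), v = (0.43, -1.04, -0.22):
u·v = (-4.79)·0.43 + 0·(-1.04) + (-2.96)·(-0.22) = (-2.0597) + 0 + 0.6512 = -1.4085.
|u| = √((-4.79)² + 0² + (-2.96)²) = √(22.9441 + 0 + 8.7616) = √31.7057, |v| = √(0.43² + (-1.04)² + (-0.22)²) = √(0.1849 + 1.0816 + 0.0484) = √1.3149.
cos θ = (u·v)/(|u||v|) = -1.4085/(√31.7057·√1.3149) ≈ -0.2181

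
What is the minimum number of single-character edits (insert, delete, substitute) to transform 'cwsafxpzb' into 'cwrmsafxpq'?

Let D[i][j] be the edit distance between the first i characters of 'cwsafxpzb' and the first j characters of 'cwrmsafxpq', with D[i][0] = i, D[0][j] = j, and D[i][j] = D[i-1][j-1] if the characters match, else 1 + min(D[i-1][j], D[i][j-1], D[i-1][j-1]). Filling the table (rows: prefixes of 'cwsafxpzb', columns: prefixes of 'cwrmsafxpq'):
     ε  c  w  r  m  s  a  f  x  p  q
  ε  0  1  2  3  4  5  6  7  8  9 10
  c  1  0  1  2  3  4  5  6  7  8  9
  w  2  1  0  1  2  3  4  5  6  7  8
  s  3  2  1  1  2  2  3  4  5  6  7
  a  4  3  2  2  2  3  2  3  4  5  6
  f  5  4  3  3  3  3  3  2  3  4  5
  x  6  5  4  4  4  4  4  3  2  3  4
  p  7  6  5  5  5  5  5  4  3  2  3
  z  8  7  6  6  6  6  6  5  4  3  3
  b  9  8  7  7  7  7  7  6  5  4  4
The bottom-right entry gives D[9][10] = 4, so no sequence of fewer than 4 edits works. Backtracking through the table gives one optimal edit sequence (4 edits):
  cwsafxpzb → cwrsafxpzb (ins r @3)
  cwrsafxpzb → cwrmsafxpzb (ins m @4)
  cwrmsafxpzb → cwrmsafxpb (del z @10)
  cwrmsafxpb → cwrmsafxpq (sub b→q @10)
Edit distance = 4.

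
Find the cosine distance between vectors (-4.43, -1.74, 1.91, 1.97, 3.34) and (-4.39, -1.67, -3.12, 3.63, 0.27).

With u = (-4.43, -1.74, 1.91, 1.97, 3.34), v = (-4.39, -1.67, -3.12, 3.63, 0.27):
u·v = (-4.43)·(-4.39) + (-1.74)·(-1.67) + 1.91·(-3.12) + 1.97·3.63 + 3.34·0.27 = 19.4477 + 2.9058 + (-5.9592) + 7.1511 + 0.9018 = 24.4472.
|u| = √((-4.43)² + (-1.74)² + 1.91² + 1.97² + 3.34²) = √(19.6249 + 3.0276 + 3.6481 + 3.8809 + 11.1556) = √41.3371, |v| = √((-4.39)² + (-1.67)² + (-3.12)² + 3.63² + 0.27²) = √(19.2721 + 2.7889 + 9.7344 + 13.1769 + 0.0729) = √45.0452.
cos θ = (u·v)/(|u||v|) = 24.4472/(√41.3371·√45.0452) ≈ 0.5665
Cosine distance = 1 - cos θ ≈ 1 - 0.5665 = 0.4335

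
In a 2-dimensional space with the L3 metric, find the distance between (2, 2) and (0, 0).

(Σ|x_i - y_i|^3)^(1/3) = (|2 - 0|^3 + |2 - 0|^3)^(1/3)
= (2^3 + 2^3)^(1/3) = (8 + 8)^(1/3) = (16)^(1/3) ≈ 2.5198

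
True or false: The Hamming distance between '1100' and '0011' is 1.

Differing positions: 1, 2, 3, 4. Hamming distance = 4, so the claim that d_H = 1 is false.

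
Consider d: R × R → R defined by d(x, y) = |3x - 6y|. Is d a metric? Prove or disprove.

No. d fails symmetry: d(1, 2) = |3·1 - 6·2| = |-9| = 9, but d(2, 1) = |3·2 - 6·1| = |0| = 0. Since 9 ≠ 0, d(x,y) ≠ d(y,x) in general.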